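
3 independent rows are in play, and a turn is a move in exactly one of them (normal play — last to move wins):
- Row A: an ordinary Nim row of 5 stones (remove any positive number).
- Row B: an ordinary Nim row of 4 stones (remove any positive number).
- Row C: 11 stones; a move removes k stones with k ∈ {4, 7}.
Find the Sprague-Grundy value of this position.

Row A is a plain Nim row of size 5, so its Grundy value is 5.
Row B is a plain Nim row of size 4, so its Grundy value is 4.
Build the Grundy sequence for row C with g(k) = mex{g(k−s) : s ∈ {4, 7}, s ≤ k}:
k:     0  1  2  3  4  5  6  7  8  9 10 11
g(k):  0  0  0  0  1  1  1  1  2  2  2  0
So g(11) = 0.
By the Sprague-Grundy theorem, the Grundy value of a sum of independent games is the XOR of the component values.
Combined value = 5 XOR 4 XOR 0 = 1.

1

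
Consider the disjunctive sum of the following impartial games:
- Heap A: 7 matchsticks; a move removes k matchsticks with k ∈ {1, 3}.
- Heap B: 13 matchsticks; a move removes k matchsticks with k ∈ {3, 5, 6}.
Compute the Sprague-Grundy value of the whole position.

0

For heap A, compute g(0), g(1), … with moves {1, 3}:
g(0) = mex{} = 0
g(1) = mex{0} = 1
g(2) = mex{1} = 0
g(3) = mex{0} = 1
g(4) = mex{1} = 0
g(5) = mex{0} = 1
g(6) = mex{1} = 0
g(7) = mex{0} = 1
So g(7) = 1.
Build the Grundy sequence for heap B with g(k) = mex{g(k−s) : s ∈ {3, 5, 6}, s ≤ k}:
g(0) = mex{} = 0
g(1) = mex{} = 0
g(2) = mex{} = 0
g(3) = mex{0} = 1
g(4) = mex{0} = 1
g(5) = mex{0} = 1
g(6) = mex{0,1} = 2
g(7) = mex{0,1} = 2
g(8) = mex{0,1} = 2
g(9) = mex{1,2} = 0
g(10) = mex{1,2} = 0
g(11) = mex{1,2} = 0
g(12) = mex{0,2} = 1
g(13) = mex{0,2} = 1
So g(13) = 1.
The value of a disjunctive sum is the nim-sum of the parts.
Combined value = 1 XOR 1 = 0.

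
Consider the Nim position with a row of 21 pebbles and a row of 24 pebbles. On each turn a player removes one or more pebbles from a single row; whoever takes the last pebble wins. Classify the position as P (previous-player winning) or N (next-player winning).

Nim-sum: 21 ⊕ 24 = 13.
The nim-sum is 13 ≠ 0, so this is an N-position: the player to move can win.

N-position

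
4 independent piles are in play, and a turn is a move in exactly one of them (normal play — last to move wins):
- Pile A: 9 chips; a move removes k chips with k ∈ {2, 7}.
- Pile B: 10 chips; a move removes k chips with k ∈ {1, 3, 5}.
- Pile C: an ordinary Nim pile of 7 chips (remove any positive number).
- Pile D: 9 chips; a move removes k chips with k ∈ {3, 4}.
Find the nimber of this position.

7

Grundy values for pile A (subtraction set {2, 7}):
k:     0  1  2  3  4  5  6  7  8  9
g(k):  0  0  1  1  0  0  1  1  2  0
So g(9) = 0.
For pile B, compute g(0), g(1), … with moves {1, 3, 5}:
g(0) = mex{} = 0
g(1) = mex{0} = 1
g(2) = mex{1} = 0
g(3) = mex{0} = 1
g(4) = mex{1} = 0
g(5) = mex{0} = 1
g(6) = mex{1} = 0
g(7) = mex{0} = 1
g(8) = mex{1} = 0
g(9) = mex{0} = 1
g(10) = mex{1} = 0
So g(10) = 0.
Pile C is a plain Nim pile of size 7, so its Grundy value is 7.
Build the Grundy sequence for pile D with g(k) = mex{g(k−s) : s ∈ {3, 4}, s ≤ k}:
g(0) = mex{} = 0
g(1) = mex{} = 0
g(2) = mex{} = 0
g(3) = mex{0} = 1
g(4) = mex{0} = 1
g(5) = mex{0} = 1
g(6) = mex{0,1} = 2
g(7) = mex{1} = 0
g(8) = mex{1} = 0
g(9) = mex{1,2} = 0
So g(9) = 0.
By the Sprague-Grundy theorem, the Grundy value of a sum of independent games is the XOR of the component values.
Combined value = 0 ⊕ 0 ⊕ 7 ⊕ 0 = 7.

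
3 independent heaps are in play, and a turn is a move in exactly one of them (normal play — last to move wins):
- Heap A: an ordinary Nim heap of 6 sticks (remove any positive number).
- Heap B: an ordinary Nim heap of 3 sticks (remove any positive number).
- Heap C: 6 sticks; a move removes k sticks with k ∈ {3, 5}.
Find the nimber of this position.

Heap A is a plain Nim heap of size 6, so its Grundy value is 6.
Heap B is a plain Nim heap of size 3, so its Grundy value is 3.
For heap C, compute g(0), g(1), … with moves {3, 5}:
k:     0  1  2  3  4  5  6
g(k):  0  0  0  1  1  1  2
So g(6) = 2.
By the Sprague-Grundy theorem, the Grundy value of a sum of independent games is the XOR of the component values.
Combined value = 6 XOR 3 XOR 2 = 7.

7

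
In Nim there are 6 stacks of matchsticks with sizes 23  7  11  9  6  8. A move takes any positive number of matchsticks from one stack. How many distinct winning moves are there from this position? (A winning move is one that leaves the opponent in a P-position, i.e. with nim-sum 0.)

Compute the nim-sum pairwise:
23 XOR 7 = 16
16 XOR 11 = 27
27 XOR 9 = 18
18 XOR 6 = 20
20 XOR 8 = 28
The overall nim-sum is X = 28. A stack of size p has a winning move iff p XOR X < p (reduce it to p XOR X).
  23: 23 XOR 28 = 11 < 23 — winning move (to 11).
  7: 7 XOR 28 = 27 ≥ 7 — no move.
  11: 11 XOR 28 = 23 ≥ 11 — no move.
  9: 9 XOR 28 = 21 ≥ 9 — no move.
  6: 6 XOR 28 = 26 ≥ 6 — no move.
  8: 8 XOR 28 = 20 ≥ 8 — no move.
That gives 1 winning move.

1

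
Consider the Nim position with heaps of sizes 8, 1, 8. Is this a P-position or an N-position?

N-position

Compute the nim-sum pairwise:
8 ^ 1 = 9
9 ^ 8 = 1
The nim-sum is 1 ≠ 0, so this is an N-position: the player to move can win.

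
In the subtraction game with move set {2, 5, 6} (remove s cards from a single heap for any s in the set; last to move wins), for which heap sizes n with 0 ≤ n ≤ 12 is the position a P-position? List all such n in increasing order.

0, 1, 4, 8, 11, 12

Build the Grundy sequence with g(k) = mex{g(k−s) : s ∈ {2, 5, 6}, s ≤ k}:
g(0) = mex{} = 0
g(1) = mex{} = 0
g(2) = mex{0} = 1
g(3) = mex{0} = 1
g(4) = mex{1} = 0
g(5) = mex{0,1} = 2
g(6) = mex{0} = 1
g(7) = mex{0,1,2} = 3
g(8) = mex{1} = 0
g(9) = mex{0,1,3} = 2
g(10) = mex{0,2} = 1
g(11) = mex{1,2} = 0
g(12) = mex{1,3} = 0
The P-positions (g = 0) in 0..12 are 0, 1, 4, 8, 11, 12.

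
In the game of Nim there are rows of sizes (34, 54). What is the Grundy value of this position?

Nim-sum: 34 ^ 54 = 20.

20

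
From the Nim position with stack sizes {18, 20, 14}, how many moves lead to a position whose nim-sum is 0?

Compute the nim-sum pairwise:
18 XOR 20 = 6
6 XOR 14 = 8
The overall nim-sum is X = 8. A stack of size p has a winning move iff p XOR X < p (reduce it to p XOR X).
  18: 18 XOR 8 = 26 ≥ 18 — no move.
  20: 20 XOR 8 = 28 ≥ 20 — no move.
  14: 14 XOR 8 = 6 < 14 — winning move (to 6).
That gives 1 winning move.

1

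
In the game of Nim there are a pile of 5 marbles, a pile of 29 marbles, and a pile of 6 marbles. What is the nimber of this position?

30

Nim-sum: 5 ^ 29 ^ 6 = 30.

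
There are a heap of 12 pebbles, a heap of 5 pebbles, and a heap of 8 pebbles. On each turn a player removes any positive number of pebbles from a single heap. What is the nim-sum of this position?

1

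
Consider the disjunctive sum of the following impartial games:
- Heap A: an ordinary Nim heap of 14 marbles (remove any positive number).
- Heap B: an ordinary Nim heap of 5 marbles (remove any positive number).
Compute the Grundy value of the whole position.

Heap A is a plain Nim heap of size 14, so its Grundy value is 14.
Heap B is a plain Nim heap of size 5, so its Grundy value is 5.
The value of a disjunctive sum is the nim-sum of the parts.
Combined value = 14 XOR 5 = 11.

11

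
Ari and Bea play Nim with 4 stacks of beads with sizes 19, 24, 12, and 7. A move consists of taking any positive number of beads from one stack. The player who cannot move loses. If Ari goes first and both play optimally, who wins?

Bea wins

Bitwise XOR of the heap sizes:
  10011  (19)
  11000  (24)
  01100  (12)
  00111  (7)
  -----
  00000  (0)
The nim-sum is 0, so this is a P-position: the player to move is in a losing position under optimal play; Ari is about to move from it and so loses — Bea wins.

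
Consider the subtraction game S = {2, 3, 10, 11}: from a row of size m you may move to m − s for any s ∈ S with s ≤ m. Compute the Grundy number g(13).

Compute g(0), g(1), … for moves {2, 3, 10, 11}:
k:     0  1  2  3  4  5  6  7  8  9 10 11 12 13
g(k):  0  0  1  1  2  0  0  1  1  2  2  3  3  0
So g(13) = 0.

0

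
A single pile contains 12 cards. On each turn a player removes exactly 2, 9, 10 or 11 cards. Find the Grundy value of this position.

2

Build the Grundy sequence with g(k) = mex{g(k−s) : s ∈ {2, 9, 10, 11}, s ≤ k}:
g(0) = mex{} = 0
g(1) = mex{} = 0
g(2) = mex{0} = 1
g(3) = mex{0} = 1
g(4) = mex{1} = 0
g(5) = mex{1} = 0
g(6) = mex{0} = 1
g(7) = mex{0} = 1
g(8) = mex{1} = 0
g(9) = mex{0,1} = 2
g(10) = mex{0} = 1
g(11) = mex{0,1,2} = 3
g(12) = mex{0,1} = 2
So g(12) = 2.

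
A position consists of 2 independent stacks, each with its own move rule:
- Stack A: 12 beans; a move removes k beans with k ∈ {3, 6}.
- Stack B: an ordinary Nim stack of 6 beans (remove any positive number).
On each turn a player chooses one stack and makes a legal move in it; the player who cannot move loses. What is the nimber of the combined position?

7

For stack A, compute g(0), g(1), … with moves {3, 6}:
g(0) = mex{} = 0
g(1) = mex{} = 0
g(2) = mex{} = 0
g(3) = mex{0} = 1
g(4) = mex{0} = 1
g(5) = mex{0} = 1
g(6) = mex{0,1} = 2
g(7) = mex{0,1} = 2
g(8) = mex{0,1} = 2
g(9) = mex{1,2} = 0
g(10) = mex{1,2} = 0
g(11) = mex{1,2} = 0
g(12) = mex{0,2} = 1
So g(12) = 1.
Stack B is a plain Nim stack of size 6, so its Grundy value is 6.
The value of a disjunctive sum is the nim-sum of the parts.
Combined value = 1 XOR 6 = 7.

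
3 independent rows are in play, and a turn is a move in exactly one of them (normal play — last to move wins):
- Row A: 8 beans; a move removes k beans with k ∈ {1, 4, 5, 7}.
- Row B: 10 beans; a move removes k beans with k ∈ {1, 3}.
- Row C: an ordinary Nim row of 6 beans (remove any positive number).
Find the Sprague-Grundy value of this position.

6

For row A, compute g(0), g(1), … with moves {1, 4, 5, 7}:
k:     0  1  2  3  4  5  6  7  8
g(k):  0  1  0  1  2  3  2  3  0
So g(8) = 0.
Build the Grundy sequence for row B with g(k) = mex{g(k−s) : s ∈ {1, 3}, s ≤ k}:
g(0) = mex{} = 0
g(1) = mex{0} = 1
g(2) = mex{1} = 0
g(3) = mex{0} = 1
g(4) = mex{1} = 0
g(5) = mex{0} = 1
g(6) = mex{1} = 0
g(7) = mex{0} = 1
g(8) = mex{1} = 0
g(9) = mex{0} = 1
g(10) = mex{1} = 0
So g(10) = 0.
Row C is a plain Nim row of size 6, so its Grundy value is 6.
The value of a disjunctive sum is the nim-sum of the parts.
Combined value = 0 XOR 0 XOR 6 = 6.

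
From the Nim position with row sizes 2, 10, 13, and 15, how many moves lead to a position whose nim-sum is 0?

Nim-sum: 2 ⊕ 10 ⊕ 13 ⊕ 15 = 10.
The overall nim-sum is X = 10. A row of size p has a winning move iff p XOR X < p (reduce it to p XOR X).
  2: 2 XOR 10 = 8 ≥ 2 — no move.
  10: 10 XOR 10 = 0 < 10 — winning move (to 0).
  13: 13 XOR 10 = 7 < 13 — winning move (to 7).
  15: 15 XOR 10 = 5 < 15 — winning move (to 5).
That gives 3 winning moves.

3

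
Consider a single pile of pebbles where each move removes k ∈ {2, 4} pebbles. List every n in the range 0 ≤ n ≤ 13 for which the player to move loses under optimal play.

0, 1, 6, 7, 12, 13

Compute g(0), g(1), … for moves {2, 4}:
k:     0  1  2  3  4  5  6  7  8  9 10 11 12 13
g(k):  0  0  1  1  2  2  0  0  1  1  2  2  0  0
The P-positions (g = 0) in 0..13 are 0, 1, 6, 7, 12, 13.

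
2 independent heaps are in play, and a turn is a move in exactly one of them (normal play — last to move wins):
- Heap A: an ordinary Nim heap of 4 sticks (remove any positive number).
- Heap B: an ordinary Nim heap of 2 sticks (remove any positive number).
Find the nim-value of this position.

Heap A is a plain Nim heap of size 4, so its Grundy value is 4.
Heap B is a plain Nim heap of size 2, so its Grundy value is 2.
By the Sprague-Grundy theorem, the Grundy value of a sum of independent games is the XOR of the component values.
Combined value = 4 XOR 2 = 6.

6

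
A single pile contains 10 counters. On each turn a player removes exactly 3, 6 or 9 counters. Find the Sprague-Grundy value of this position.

Build the Grundy sequence with g(k) = mex{g(k−s) : s ∈ {3, 6, 9}, s ≤ k}:
g(0) = mex{} = 0
g(1) = mex{} = 0
g(2) = mex{} = 0
g(3) = mex{0} = 1
g(4) = mex{0} = 1
g(5) = mex{0} = 1
g(6) = mex{0,1} = 2
g(7) = mex{0,1} = 2
g(8) = mex{0,1} = 2
g(9) = mex{0,1,2} = 3
g(10) = mex{0,1,2} = 3
So g(10) = 3.

3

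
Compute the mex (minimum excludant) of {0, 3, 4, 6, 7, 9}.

0 is in the set but 1 is not, so the mex is 1.

1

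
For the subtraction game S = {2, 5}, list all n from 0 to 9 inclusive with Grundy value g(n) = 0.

0, 1, 4, 7, 8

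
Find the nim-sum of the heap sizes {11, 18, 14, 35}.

52

Compute the nim-sum pairwise:
11 ^ 18 = 25
25 ^ 14 = 23
23 ^ 35 = 52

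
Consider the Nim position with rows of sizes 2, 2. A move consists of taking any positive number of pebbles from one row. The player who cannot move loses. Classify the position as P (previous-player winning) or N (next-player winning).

P-position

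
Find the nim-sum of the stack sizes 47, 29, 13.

Compute the nim-sum pairwise:
47 ⊕ 29 = 50
50 ⊕ 13 = 63

63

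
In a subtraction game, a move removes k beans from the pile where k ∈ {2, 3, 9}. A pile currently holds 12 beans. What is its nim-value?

0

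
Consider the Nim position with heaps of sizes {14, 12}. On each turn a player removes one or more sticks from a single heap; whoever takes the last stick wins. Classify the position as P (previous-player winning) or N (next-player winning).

N-position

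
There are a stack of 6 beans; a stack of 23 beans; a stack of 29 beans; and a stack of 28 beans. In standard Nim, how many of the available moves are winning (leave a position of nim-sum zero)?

Compute the nim-sum pairwise:
6 ^ 23 = 17
17 ^ 29 = 12
12 ^ 28 = 16
The overall nim-sum is X = 16. A stack of size p has a winning move iff p XOR X < p (reduce it to p XOR X).
  6: 6 XOR 16 = 22 ≥ 6 — no move.
  23: 23 XOR 16 = 7 < 23 — winning move (to 7).
  29: 29 XOR 16 = 13 < 29 — winning move (to 13).
  28: 28 XOR 16 = 12 < 28 — winning move (to 12).
That gives 3 winning moves.

3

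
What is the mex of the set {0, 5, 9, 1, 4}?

The values 0, 1 are all present; 2 is the first non-negative integer missing from the set.

2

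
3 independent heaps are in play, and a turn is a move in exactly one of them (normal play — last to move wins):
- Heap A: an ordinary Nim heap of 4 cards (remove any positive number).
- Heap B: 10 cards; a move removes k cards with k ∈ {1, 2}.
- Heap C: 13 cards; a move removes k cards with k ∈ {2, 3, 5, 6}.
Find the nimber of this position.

Heap A is a plain Nim heap of size 4, so its Grundy value is 4.
For heap B, compute g(0), g(1), … with moves {1, 2}:
g(0) = mex{} = 0
g(1) = mex{0} = 1
g(2) = mex{0,1} = 2
g(3) = mex{1,2} = 0
g(4) = mex{0,2} = 1
g(5) = mex{0,1} = 2
g(6) = mex{1,2} = 0
g(7) = mex{0,2} = 1
g(8) = mex{0,1} = 2
g(9) = mex{1,2} = 0
g(10) = mex{0,2} = 1
So g(10) = 1.
Grundy values for heap C (subtraction set {2, 3, 5, 6}):
g(0) = mex{} = 0
g(1) = mex{} = 0
g(2) = mex{0} = 1
g(3) = mex{0} = 1
g(4) = mex{0,1} = 2
g(5) = mex{0,1} = 2
g(6) = mex{0,1,2} = 3
g(7) = mex{0,1,2} = 3
g(8) = mex{1,2,3} = 0
g(9) = mex{1,2,3} = 0
g(10) = mex{0,2,3} = 1
g(11) = mex{0,2,3} = 1
g(12) = mex{0,1,3} = 2
g(13) = mex{0,1,3} = 2
So g(13) = 2.
By the Sprague-Grundy theorem, the Grundy value of a sum of independent games is the XOR of the component values.
Combined value = 4 ⊕ 1 ⊕ 2 = 7.

7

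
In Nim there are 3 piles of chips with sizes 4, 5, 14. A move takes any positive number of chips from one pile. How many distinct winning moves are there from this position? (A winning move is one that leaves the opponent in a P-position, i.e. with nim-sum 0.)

In binary:
  0100  (4)
  0101  (5)
  1110  (14)
  ----
  1111  (15)
The overall nim-sum is X = 15. A pile of size p has a winning move iff p XOR X < p (reduce it to p XOR X).
  4: 4 XOR 15 = 11 ≥ 4 — no move.
  5: 5 XOR 15 = 10 ≥ 5 — no move.
  14: 14 XOR 15 = 1 < 14 — winning move (to 1).
That gives 1 winning move.

1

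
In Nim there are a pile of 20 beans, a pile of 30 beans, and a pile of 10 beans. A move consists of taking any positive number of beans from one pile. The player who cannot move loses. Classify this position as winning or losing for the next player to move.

Losing position

Nim-sum: 20 ^ 30 ^ 10 = 0.
The nim-sum is 0, so this is a P-position: the player to move is in a losing position under optimal play.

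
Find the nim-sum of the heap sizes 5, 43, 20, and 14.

52

Write each in binary and XOR column by column:
  000101  (5)
  101011  (43)
  010100  (20)
  001110  (14)
  ------
  110100  (52)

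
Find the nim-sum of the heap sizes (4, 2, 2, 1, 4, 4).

5

Compute the nim-sum pairwise:
4 ^ 2 = 6
6 ^ 2 = 4
4 ^ 1 = 5
5 ^ 4 = 1
1 ^ 4 = 5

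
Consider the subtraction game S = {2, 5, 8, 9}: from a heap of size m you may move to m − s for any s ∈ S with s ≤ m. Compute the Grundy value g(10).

Compute g(0), g(1), … for moves {2, 5, 8, 9}:
g(0) = mex{} = 0
g(1) = mex{} = 0
g(2) = mex{0} = 1
g(3) = mex{0} = 1
g(4) = mex{1} = 0
g(5) = mex{0,1} = 2
g(6) = mex{0} = 1
g(7) = mex{1,2} = 0
g(8) = mex{0,1} = 2
g(9) = mex{0} = 1
g(10) = mex{0,1,2} = 3
So g(10) = 3.

3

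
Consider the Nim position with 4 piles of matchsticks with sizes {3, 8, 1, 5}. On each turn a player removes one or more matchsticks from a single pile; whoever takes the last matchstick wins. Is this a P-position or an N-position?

Nim-sum: 3 ⊕ 8 ⊕ 1 ⊕ 5 = 15.
The nim-sum is 15 ≠ 0, so this is an N-position: the player to move can win.

N-position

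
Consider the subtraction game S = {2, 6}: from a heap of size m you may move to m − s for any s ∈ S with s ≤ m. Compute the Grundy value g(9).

Grundy values for subtraction set {2, 6}:
k:     0  1  2  3  4  5  6  7  8  9
g(k):  0  0  1  1  0  0  1  1  0  0
So g(9) = 0.

0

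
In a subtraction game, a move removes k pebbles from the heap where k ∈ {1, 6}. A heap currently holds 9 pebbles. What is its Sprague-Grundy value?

Build the Grundy sequence with g(k) = mex{g(k−s) : s ∈ {1, 6}, s ≤ k}:
k:     0  1  2  3  4  5  6  7  8  9
g(k):  0  1  0  1  0  1  2  0  1  0
So g(9) = 0.

0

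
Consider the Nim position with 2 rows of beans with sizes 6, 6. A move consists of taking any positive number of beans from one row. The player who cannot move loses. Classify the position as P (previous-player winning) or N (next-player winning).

Compute the nim-sum pairwise:
6 XOR 6 = 0
The nim-sum is 0, so this is a P-position: the player to move is in a losing position under optimal play.

P-position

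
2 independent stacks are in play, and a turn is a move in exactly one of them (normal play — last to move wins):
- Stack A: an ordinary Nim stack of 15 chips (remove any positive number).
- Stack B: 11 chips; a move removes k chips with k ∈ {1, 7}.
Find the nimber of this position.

14

Stack A is a plain Nim stack of size 15, so its Grundy value is 15.
For stack B, compute g(0), g(1), … with moves {1, 7}:
g(0) = mex{} = 0
g(1) = mex{0} = 1
g(2) = mex{1} = 0
g(3) = mex{0} = 1
g(4) = mex{1} = 0
g(5) = mex{0} = 1
g(6) = mex{1} = 0
g(7) = mex{0} = 1
g(8) = mex{1} = 0
g(9) = mex{0} = 1
g(10) = mex{1} = 0
g(11) = mex{0} = 1
So g(11) = 1.
By the Sprague-Grundy theorem, the Grundy value of a sum of independent games is the XOR of the component values.
Combined value = 15 XOR 1 = 14.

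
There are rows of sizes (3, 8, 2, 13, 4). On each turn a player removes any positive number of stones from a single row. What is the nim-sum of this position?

Nim-sum: 3 ⊕ 8 ⊕ 2 ⊕ 13 ⊕ 4 = 0.

0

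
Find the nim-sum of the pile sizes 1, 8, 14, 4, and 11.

8

In binary:
  0001  (1)
  1000  (8)
  1110  (14)
  0100  (4)
  1011  (11)
  ----
  1000  (8)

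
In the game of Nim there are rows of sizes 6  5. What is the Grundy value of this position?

3

In binary:
  110  (6)
  101  (5)
  ---
  011  (3)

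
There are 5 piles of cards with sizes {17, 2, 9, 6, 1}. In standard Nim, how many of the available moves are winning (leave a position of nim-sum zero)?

Compute the nim-sum pairwise:
17 ⊕ 2 = 19
19 ⊕ 9 = 26
26 ⊕ 6 = 28
28 ⊕ 1 = 29
The overall nim-sum is X = 29. A pile of size p has a winning move iff p XOR X < p (reduce it to p XOR X).
  17: 17 XOR 29 = 12 < 17 — winning move (to 12).
  2: 2 XOR 29 = 31 ≥ 2 — no move.
  9: 9 XOR 29 = 20 ≥ 9 — no move.
  6: 6 XOR 29 = 27 ≥ 6 — no move.
  1: 1 XOR 29 = 28 ≥ 1 — no move.
That gives 1 winning move.

1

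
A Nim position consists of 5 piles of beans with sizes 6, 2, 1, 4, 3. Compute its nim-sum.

2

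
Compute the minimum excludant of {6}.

0 is not in the set, so the mex is 0.

0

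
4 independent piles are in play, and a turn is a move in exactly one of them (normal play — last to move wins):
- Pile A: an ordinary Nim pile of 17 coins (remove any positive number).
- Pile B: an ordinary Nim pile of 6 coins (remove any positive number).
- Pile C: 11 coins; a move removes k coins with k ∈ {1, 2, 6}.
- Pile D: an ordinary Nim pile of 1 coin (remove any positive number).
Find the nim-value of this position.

23

Pile A is a plain Nim pile of size 17, so its Grundy value is 17.
Pile B is a plain Nim pile of size 6, so its Grundy value is 6.
Build the Grundy sequence for pile C with g(k) = mex{g(k−s) : s ∈ {1, 2, 6}, s ≤ k}:
g(0) = mex{} = 0
g(1) = mex{0} = 1
g(2) = mex{0,1} = 2
g(3) = mex{1,2} = 0
g(4) = mex{0,2} = 1
g(5) = mex{0,1} = 2
g(6) = mex{0,1,2} = 3
g(7) = mex{1,2,3} = 0
g(8) = mex{0,2,3} = 1
g(9) = mex{0,1} = 2
g(10) = mex{1,2} = 0
g(11) = mex{0,2} = 1
So g(11) = 1.
Pile D is a plain Nim pile of size 1, so its Grundy value is 1.
By the Sprague-Grundy theorem, the Grundy value of a sum of independent games is the XOR of the component values.
Combined value = 17 XOR 6 XOR 1 XOR 1 = 23.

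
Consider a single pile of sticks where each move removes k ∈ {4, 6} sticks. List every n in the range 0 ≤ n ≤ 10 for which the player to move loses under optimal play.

0, 1, 2, 3, 10

Build the Grundy sequence with g(k) = mex{g(k−s) : s ∈ {4, 6}, s ≤ k}:
g(0) = mex{} = 0
g(1) = mex{} = 0
g(2) = mex{} = 0
g(3) = mex{} = 0
g(4) = mex{0} = 1
g(5) = mex{0} = 1
g(6) = mex{0} = 1
g(7) = mex{0} = 1
g(8) = mex{0,1} = 2
g(9) = mex{0,1} = 2
g(10) = mex{1} = 0
The P-positions (g = 0) in 0..10 are 0, 1, 2, 3, 10.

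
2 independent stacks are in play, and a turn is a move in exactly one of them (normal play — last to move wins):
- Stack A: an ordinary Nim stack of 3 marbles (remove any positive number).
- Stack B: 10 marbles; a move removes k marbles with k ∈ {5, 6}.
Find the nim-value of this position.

1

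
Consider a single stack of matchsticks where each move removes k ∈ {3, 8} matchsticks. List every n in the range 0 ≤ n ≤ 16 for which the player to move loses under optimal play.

0, 1, 2, 6, 7, 11, 12, 13

Compute g(0), g(1), … for moves {3, 8}:
k:     0  1  2  3  4  5  6  7  8  9 10 11 12 13 14 15 16
g(k):  0  0  0  1  1  1  0  0  2  1  1  0  0  0  1  1  1
The P-positions (g = 0) in 0..16 are 0, 1, 2, 6, 7, 11, 12, 13.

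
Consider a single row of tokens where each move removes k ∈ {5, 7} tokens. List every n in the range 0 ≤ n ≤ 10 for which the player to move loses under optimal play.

0, 1, 2, 3, 4

Build the Grundy sequence with g(k) = mex{g(k−s) : s ∈ {5, 7}, s ≤ k}:
k:     0  1  2  3  4  5  6  7  8  9 10
g(k):  0  0  0  0  0  1  1  1  1  1  2
The P-positions (g = 0) in 0..10 are 0, 1, 2, 3, 4.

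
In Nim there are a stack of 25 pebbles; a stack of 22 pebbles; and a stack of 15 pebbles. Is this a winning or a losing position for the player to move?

Nim-sum: 25 ⊕ 22 ⊕ 15 = 0.
The nim-sum is 0, so this is a P-position: the player to move is in a losing position under optimal play.

Losing position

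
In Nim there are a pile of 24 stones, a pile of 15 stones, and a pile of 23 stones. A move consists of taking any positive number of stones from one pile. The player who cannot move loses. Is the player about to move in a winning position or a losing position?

Compute the nim-sum pairwise:
24 ⊕ 15 = 23
23 ⊕ 23 = 0
The nim-sum is 0, so this is a P-position: the player to move is in a losing position under optimal play.

Losing position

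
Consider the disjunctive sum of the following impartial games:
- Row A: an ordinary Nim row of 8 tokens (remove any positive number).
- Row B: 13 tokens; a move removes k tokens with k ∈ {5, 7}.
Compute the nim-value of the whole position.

Row A is a plain Nim row of size 8, so its Grundy value is 8.
Grundy values for row B (subtraction set {5, 7}):
k:     0  1  2  3  4  5  6  7  8  9 10 11 12 13
g(k):  0  0  0  0  0  1  1  1  1  1  2  2  0  0
So g(13) = 0.
The value of a disjunctive sum is the nim-sum of the parts.
Combined value = 8 XOR 0 = 8.

8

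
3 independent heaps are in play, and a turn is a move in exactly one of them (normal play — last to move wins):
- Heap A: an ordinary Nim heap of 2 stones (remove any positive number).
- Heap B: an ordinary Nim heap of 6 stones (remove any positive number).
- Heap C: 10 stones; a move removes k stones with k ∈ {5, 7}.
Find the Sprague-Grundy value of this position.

Heap A is a plain Nim heap of size 2, so its Grundy value is 2.
Heap B is a plain Nim heap of size 6, so its Grundy value is 6.
For heap C, compute g(0), g(1), … with moves {5, 7}:
g(0) = mex{} = 0
g(1) = mex{} = 0
g(2) = mex{} = 0
g(3) = mex{} = 0
g(4) = mex{} = 0
g(5) = mex{0} = 1
g(6) = mex{0} = 1
g(7) = mex{0} = 1
g(8) = mex{0} = 1
g(9) = mex{0} = 1
g(10) = mex{0,1} = 2
So g(10) = 2.
The value of a disjunctive sum is the nim-sum of the parts.
Combined value = 2 ⊕ 6 ⊕ 2 = 6.

6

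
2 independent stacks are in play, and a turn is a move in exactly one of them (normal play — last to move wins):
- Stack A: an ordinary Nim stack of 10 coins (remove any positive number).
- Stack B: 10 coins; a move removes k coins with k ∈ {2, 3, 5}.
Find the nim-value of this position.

11

Stack A is a plain Nim stack of size 10, so its Grundy value is 10.
Grundy values for stack B (subtraction set {2, 3, 5}):
g(0) = mex{} = 0
g(1) = mex{} = 0
g(2) = mex{0} = 1
g(3) = mex{0} = 1
g(4) = mex{0,1} = 2
g(5) = mex{0,1} = 2
g(6) = mex{0,1,2} = 3
g(7) = mex{1,2} = 0
g(8) = mex{1,2,3} = 0
g(9) = mex{0,2,3} = 1
g(10) = mex{0,2} = 1
So g(10) = 1.
By the Sprague-Grundy theorem, the Grundy value of a sum of independent games is the XOR of the component values.
Combined value = 10 ⊕ 1 = 11.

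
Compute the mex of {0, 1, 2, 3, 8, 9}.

The values 0, 1, 2, 3 are all present; 4 is the first non-negative integer missing from the set.

4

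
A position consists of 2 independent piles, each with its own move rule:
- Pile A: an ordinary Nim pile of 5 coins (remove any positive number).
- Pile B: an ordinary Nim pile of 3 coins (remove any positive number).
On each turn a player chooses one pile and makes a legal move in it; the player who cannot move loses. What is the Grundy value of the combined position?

Pile A is a plain Nim pile of size 5, so its Grundy value is 5.
Pile B is a plain Nim pile of size 3, so its Grundy value is 3.
The value of a disjunctive sum is the nim-sum of the parts.
Combined value = 5 XOR 3 = 6.

6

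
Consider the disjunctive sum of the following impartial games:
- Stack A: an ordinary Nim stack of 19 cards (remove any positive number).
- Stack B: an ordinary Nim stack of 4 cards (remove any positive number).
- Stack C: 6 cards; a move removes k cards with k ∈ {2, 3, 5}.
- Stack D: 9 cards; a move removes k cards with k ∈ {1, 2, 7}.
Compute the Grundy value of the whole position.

20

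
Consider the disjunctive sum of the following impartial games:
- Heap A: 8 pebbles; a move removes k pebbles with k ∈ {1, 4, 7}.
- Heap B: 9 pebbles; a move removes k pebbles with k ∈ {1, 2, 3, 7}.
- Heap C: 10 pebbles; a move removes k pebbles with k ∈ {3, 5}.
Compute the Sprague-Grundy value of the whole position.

1

Build the Grundy sequence for heap A with g(k) = mex{g(k−s) : s ∈ {1, 4, 7}, s ≤ k}:
k:     0  1  2  3  4  5  6  7  8
g(k):  0  1  0  1  2  0  1  2  0
So g(8) = 0.
Build the Grundy sequence for heap B with g(k) = mex{g(k−s) : s ∈ {1, 2, 3, 7}, s ≤ k}:
k:     0  1  2  3  4  5  6  7  8  9
g(k):  0  1  2  3  0  1  2  3  0  1
So g(9) = 1.
For heap C, compute g(0), g(1), … with moves {3, 5}:
g(0) = mex{} = 0
g(1) = mex{} = 0
g(2) = mex{} = 0
g(3) = mex{0} = 1
g(4) = mex{0} = 1
g(5) = mex{0} = 1
g(6) = mex{0,1} = 2
g(7) = mex{0,1} = 2
g(8) = mex{1} = 0
g(9) = mex{1,2} = 0
g(10) = mex{1,2} = 0
So g(10) = 0.
By the Sprague-Grundy theorem, the Grundy value of a sum of independent games is the XOR of the component values.
Combined value = 0 ⊕ 1 ⊕ 0 = 1.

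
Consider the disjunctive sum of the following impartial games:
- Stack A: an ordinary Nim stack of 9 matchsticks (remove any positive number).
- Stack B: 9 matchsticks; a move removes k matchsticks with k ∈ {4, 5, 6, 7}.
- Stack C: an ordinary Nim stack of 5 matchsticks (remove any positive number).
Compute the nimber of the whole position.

14

Stack A is a plain Nim stack of size 9, so its Grundy value is 9.
Build the Grundy sequence for stack B with g(k) = mex{g(k−s) : s ∈ {4, 5, 6, 7}, s ≤ k}:
g(0) = mex{} = 0
g(1) = mex{} = 0
g(2) = mex{} = 0
g(3) = mex{} = 0
g(4) = mex{0} = 1
g(5) = mex{0} = 1
g(6) = mex{0} = 1
g(7) = mex{0} = 1
g(8) = mex{0,1} = 2
g(9) = mex{0,1} = 2
So g(9) = 2.
Stack C is a plain Nim stack of size 5, so its Grundy value is 5.
By the Sprague-Grundy theorem, the Grundy value of a sum of independent games is the XOR of the component values.
Combined value = 9 ⊕ 2 ⊕ 5 = 14.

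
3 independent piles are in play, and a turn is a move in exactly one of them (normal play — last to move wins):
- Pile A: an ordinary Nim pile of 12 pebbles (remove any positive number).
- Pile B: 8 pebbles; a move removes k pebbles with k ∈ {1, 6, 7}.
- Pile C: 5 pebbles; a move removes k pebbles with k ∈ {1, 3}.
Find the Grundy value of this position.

15

Pile A is a plain Nim pile of size 12, so its Grundy value is 12.
Grundy values for pile B (subtraction set {1, 6, 7}):
k:     0  1  2  3  4  5  6  7  8
g(k):  0  1  0  1  0  1  2  3  2
So g(8) = 2.
Build the Grundy sequence for pile C with g(k) = mex{g(k−s) : s ∈ {1, 3}, s ≤ k}:
g(0) = mex{} = 0
g(1) = mex{0} = 1
g(2) = mex{1} = 0
g(3) = mex{0} = 1
g(4) = mex{1} = 0
g(5) = mex{0} = 1
So g(5) = 1.
By the Sprague-Grundy theorem, the Grundy value of a sum of independent games is the XOR of the component values.
Combined value = 12 ⊕ 2 ⊕ 1 = 15.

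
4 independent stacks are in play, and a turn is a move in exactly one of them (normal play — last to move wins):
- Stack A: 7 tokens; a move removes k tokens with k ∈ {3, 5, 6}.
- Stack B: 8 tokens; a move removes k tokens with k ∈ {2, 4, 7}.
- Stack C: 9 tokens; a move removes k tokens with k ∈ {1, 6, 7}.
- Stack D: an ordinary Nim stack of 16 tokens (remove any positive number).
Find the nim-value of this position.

16

Grundy values for stack A (subtraction set {3, 5, 6}):
g(0) = mex{} = 0
g(1) = mex{} = 0
g(2) = mex{} = 0
g(3) = mex{0} = 1
g(4) = mex{0} = 1
g(5) = mex{0} = 1
g(6) = mex{0,1} = 2
g(7) = mex{0,1} = 2
So g(7) = 2.
For stack B, compute g(0), g(1), … with moves {2, 4, 7}:
g(0) = mex{} = 0
g(1) = mex{} = 0
g(2) = mex{0} = 1
g(3) = mex{0} = 1
g(4) = mex{0,1} = 2
g(5) = mex{0,1} = 2
g(6) = mex{1,2} = 0
g(7) = mex{0,1,2} = 3
g(8) = mex{0,2} = 1
So g(8) = 1.
For stack C, compute g(0), g(1), … with moves {1, 6, 7}:
k:     0  1  2  3  4  5  6  7  8  9
g(k):  0  1  0  1  0  1  2  3  2  3
So g(9) = 3.
Stack D is a plain Nim stack of size 16, so its Grundy value is 16.
By the Sprague-Grundy theorem, the Grundy value of a sum of independent games is the XOR of the component values.
Combined value = 2 ⊕ 1 ⊕ 3 ⊕ 16 = 16.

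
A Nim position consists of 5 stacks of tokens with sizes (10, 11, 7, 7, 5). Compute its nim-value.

Nim-sum: 10 XOR 11 XOR 7 XOR 7 XOR 5 = 4.

4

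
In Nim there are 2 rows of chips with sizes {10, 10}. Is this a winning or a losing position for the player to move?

Nim-sum: 10 XOR 10 = 0.
The nim-sum is 0, so this is a P-position: the player to move is in a losing position under optimal play.

Losing position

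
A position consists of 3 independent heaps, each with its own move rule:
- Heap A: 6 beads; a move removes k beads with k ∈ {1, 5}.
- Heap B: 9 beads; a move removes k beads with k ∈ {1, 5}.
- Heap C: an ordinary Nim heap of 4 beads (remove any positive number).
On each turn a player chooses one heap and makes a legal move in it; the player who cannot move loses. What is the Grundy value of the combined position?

Build the Grundy sequence for heap A with g(k) = mex{g(k−s) : s ∈ {1, 5}, s ≤ k}:
k:     0  1  2  3  4  5  6
g(k):  0  1  0  1  0  1  0
So g(6) = 0.
For heap B, compute g(0), g(1), … with moves {1, 5}:
k:     0  1  2  3  4  5  6  7  8  9
g(k):  0  1  0  1  0  1  0  1  0  1
So g(9) = 1.
Heap C is a plain Nim heap of size 4, so its Grundy value is 4.
By the Sprague-Grundy theorem, the Grundy value of a sum of independent games is the XOR of the component values.
Combined value = 0 XOR 1 XOR 4 = 5.

5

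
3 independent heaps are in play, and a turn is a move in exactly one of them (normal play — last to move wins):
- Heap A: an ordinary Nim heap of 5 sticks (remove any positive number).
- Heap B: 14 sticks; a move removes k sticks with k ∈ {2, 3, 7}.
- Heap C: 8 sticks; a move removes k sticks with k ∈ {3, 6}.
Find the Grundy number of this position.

Heap A is a plain Nim heap of size 5, so its Grundy value is 5.
Build the Grundy sequence for heap B with g(k) = mex{g(k−s) : s ∈ {2, 3, 7}, s ≤ k}:
g(0) = mex{} = 0
g(1) = mex{} = 0
g(2) = mex{0} = 1
g(3) = mex{0} = 1
g(4) = mex{0,1} = 2
g(5) = mex{1} = 0
g(6) = mex{1,2} = 0
g(7) = mex{0,2} = 1
g(8) = mex{0} = 1
g(9) = mex{0,1} = 2
g(10) = mex{1} = 0
g(11) = mex{1,2} = 0
g(12) = mex{0,2} = 1
g(13) = mex{0} = 1
g(14) = mex{0,1} = 2
So g(14) = 2.
Grundy values for heap C (subtraction set {3, 6}):
g(0) = mex{} = 0
g(1) = mex{} = 0
g(2) = mex{} = 0
g(3) = mex{0} = 1
g(4) = mex{0} = 1
g(5) = mex{0} = 1
g(6) = mex{0,1} = 2
g(7) = mex{0,1} = 2
g(8) = mex{0,1} = 2
So g(8) = 2.
By the Sprague-Grundy theorem, the Grundy value of a sum of independent games is the XOR of the component values.
Combined value = 5 ⊕ 2 ⊕ 2 = 5.

5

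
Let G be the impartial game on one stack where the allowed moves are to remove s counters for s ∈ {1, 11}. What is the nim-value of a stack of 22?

0

Grundy values for subtraction set {1, 11}:
k:     0  1  2  3  4  5  6  7  8  9 10 11 12 13 14 15 16 17 18 19 20 21 22
g(k):  0  1  0  1  0  1  0  1  0  1  0  1  0  1  0  1  0  1  0  1  0  1  0
So g(22) = 0.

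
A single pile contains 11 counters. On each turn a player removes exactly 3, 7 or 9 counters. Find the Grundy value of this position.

3

Compute g(0), g(1), … for moves {3, 7, 9}:
k:     0  1  2  3  4  5  6  7  8  9 10 11
g(k):  0  0  0  1  1  1  0  2  2  1  3  3
So g(11) = 3.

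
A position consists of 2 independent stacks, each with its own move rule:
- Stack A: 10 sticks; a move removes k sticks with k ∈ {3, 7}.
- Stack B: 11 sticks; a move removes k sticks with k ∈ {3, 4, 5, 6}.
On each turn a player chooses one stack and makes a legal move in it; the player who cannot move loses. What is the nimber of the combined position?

For stack A, compute g(0), g(1), … with moves {3, 7}:
k:     0  1  2  3  4  5  6  7  8  9 10
g(k):  0  0  0  1  1  1  0  2  2  1  0
So g(10) = 0.
Build the Grundy sequence for stack B with g(k) = mex{g(k−s) : s ∈ {3, 4, 5, 6}, s ≤ k}:
k:     0  1  2  3  4  5  6  7  8  9 10 11
g(k):  0  0  0  1  1  1  2  2  2  0  0  0
So g(11) = 0.
By the Sprague-Grundy theorem, the Grundy value of a sum of independent games is the XOR of the component values.
Combined value = 0 ⊕ 0 = 0.

0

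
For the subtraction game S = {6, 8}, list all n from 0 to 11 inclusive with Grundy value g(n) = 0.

0, 1, 2, 3, 4, 5

Compute g(0), g(1), … for moves {6, 8}:
k:     0  1  2  3  4  5  6  7  8  9 10 11
g(k):  0  0  0  0  0  0  1  1  1  1  1  1
The P-positions (g = 0) in 0..11 are 0, 1, 2, 3, 4, 5.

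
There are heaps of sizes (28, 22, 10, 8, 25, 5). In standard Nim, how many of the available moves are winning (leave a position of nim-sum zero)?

Bitwise XOR of the heap sizes:
  11100  (28)
  10110  (22)
  01010  (10)
  01000  (8)
  11001  (25)
  00101  (5)
  -----
  10100  (20)
The overall nim-sum is X = 20. A heap of size p has a winning move iff p XOR X < p (reduce it to p XOR X).
  28: 28 XOR 20 = 8 < 28 — winning move (to 8).
  22: 22 XOR 20 = 2 < 22 — winning move (to 2).
  10: 10 XOR 20 = 30 ≥ 10 — no move.
  8: 8 XOR 20 = 28 ≥ 8 — no move.
  25: 25 XOR 20 = 13 < 25 — winning move (to 13).
  5: 5 XOR 20 = 17 ≥ 5 — no move.
That gives 3 winning moves.

3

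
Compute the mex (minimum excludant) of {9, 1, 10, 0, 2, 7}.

3

The values 0, 1, 2 are all present; 3 is the first non-negative integer missing from the set.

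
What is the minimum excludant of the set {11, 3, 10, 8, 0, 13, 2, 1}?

4

The values 0, 1, 2, 3 are all present; 4 is the first non-negative integer missing from the set.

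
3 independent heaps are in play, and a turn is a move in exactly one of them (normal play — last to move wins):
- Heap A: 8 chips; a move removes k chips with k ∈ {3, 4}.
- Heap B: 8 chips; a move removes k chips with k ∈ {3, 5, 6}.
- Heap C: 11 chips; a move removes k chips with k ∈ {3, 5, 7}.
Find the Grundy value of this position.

2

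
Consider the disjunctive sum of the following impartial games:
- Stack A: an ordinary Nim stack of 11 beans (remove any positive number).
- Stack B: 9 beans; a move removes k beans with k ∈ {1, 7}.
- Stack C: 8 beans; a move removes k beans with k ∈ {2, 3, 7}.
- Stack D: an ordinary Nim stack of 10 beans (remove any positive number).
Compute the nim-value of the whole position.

1

Stack A is a plain Nim stack of size 11, so its Grundy value is 11.
Build the Grundy sequence for stack B with g(k) = mex{g(k−s) : s ∈ {1, 7}, s ≤ k}:
g(0) = mex{} = 0
g(1) = mex{0} = 1
g(2) = mex{1} = 0
g(3) = mex{0} = 1
g(4) = mex{1} = 0
g(5) = mex{0} = 1
g(6) = mex{1} = 0
g(7) = mex{0} = 1
g(8) = mex{1} = 0
g(9) = mex{0} = 1
So g(9) = 1.
Build the Grundy sequence for stack C with g(k) = mex{g(k−s) : s ∈ {2, 3, 7}, s ≤ k}:
g(0) = mex{} = 0
g(1) = mex{} = 0
g(2) = mex{0} = 1
g(3) = mex{0} = 1
g(4) = mex{0,1} = 2
g(5) = mex{1} = 0
g(6) = mex{1,2} = 0
g(7) = mex{0,2} = 1
g(8) = mex{0} = 1
So g(8) = 1.
Stack D is a plain Nim stack of size 10, so its Grundy value is 10.
By the Sprague-Grundy theorem, the Grundy value of a sum of independent games is the XOR of the component values.
Combined value = 11 XOR 1 XOR 1 XOR 10 = 1.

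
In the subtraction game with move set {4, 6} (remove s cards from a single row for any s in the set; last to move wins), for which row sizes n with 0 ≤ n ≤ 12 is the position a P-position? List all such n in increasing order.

Compute g(0), g(1), … for moves {4, 6}:
k:     0  1  2  3  4  5  6  7  8  9 10 11 12
g(k):  0  0  0  0  1  1  1  1  2  2  0  0  0
The P-positions (g = 0) in 0..12 are 0, 1, 2, 3, 10, 11, 12.

0, 1, 2, 3, 10, 11, 12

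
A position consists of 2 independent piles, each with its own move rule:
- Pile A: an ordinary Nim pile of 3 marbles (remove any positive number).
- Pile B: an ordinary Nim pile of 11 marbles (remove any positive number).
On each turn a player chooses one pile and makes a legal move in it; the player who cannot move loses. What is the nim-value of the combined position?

Pile A is a plain Nim pile of size 3, so its Grundy value is 3.
Pile B is a plain Nim pile of size 11, so its Grundy value is 11.
The value of a disjunctive sum is the nim-sum of the parts.
Combined value = 3 ⊕ 11 = 8.

8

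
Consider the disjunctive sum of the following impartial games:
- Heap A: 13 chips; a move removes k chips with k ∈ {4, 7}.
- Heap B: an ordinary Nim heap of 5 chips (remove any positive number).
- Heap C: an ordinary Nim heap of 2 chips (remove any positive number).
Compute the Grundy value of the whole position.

7

Build the Grundy sequence for heap A with g(k) = mex{g(k−s) : s ∈ {4, 7}, s ≤ k}:
g(0) = mex{} = 0
g(1) = mex{} = 0
g(2) = mex{} = 0
g(3) = mex{} = 0
g(4) = mex{0} = 1
g(5) = mex{0} = 1
g(6) = mex{0} = 1
g(7) = mex{0} = 1
g(8) = mex{0,1} = 2
g(9) = mex{0,1} = 2
g(10) = mex{0,1} = 2
g(11) = mex{1} = 0
g(12) = mex{1,2} = 0
g(13) = mex{1,2} = 0
So g(13) = 0.
Heap B is a plain Nim heap of size 5, so its Grundy value is 5.
Heap C is a plain Nim heap of size 2, so its Grundy value is 2.
By the Sprague-Grundy theorem, the Grundy value of a sum of independent games is the XOR of the component values.
Combined value = 0 XOR 5 XOR 2 = 7.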